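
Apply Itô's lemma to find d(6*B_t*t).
d(6*B_t*t) = (6*B_t) dt + (6*t) dB_t

Itô's formula for f(t, x): d f(t, B_t) = (f_t + (1/2) f_xx) dt + f_x dB_t. Compute partials of f(t, x) = 6*t*x:
  f_t(t,x)  = 6*x
  f_x(t,x)  = 6*t
  f_xx(t,x) = 0
Assemble drift = f_t + (1/2) f_xx = 6*x and diffusion = f_x = 6*t. Substituting x = B_t:
  d(6*B_t*t) = (6*B_t) dt + (6*t) dB_t.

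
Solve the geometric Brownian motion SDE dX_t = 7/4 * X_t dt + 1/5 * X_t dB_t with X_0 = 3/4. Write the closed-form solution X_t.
X_t = 3/4 * exp((173/100) * t + (1/5) * B_t)

For GBM dX = mu X dt + sigma X dB with X_0 = x_0, apply Itô to Y = log X: dY = (mu - sigma^2/2) dt + sigma dB, so Y_t = log(x_0) + (mu - sigma^2/2) t + sigma B_t and hence X_t = x_0 * exp((mu - sigma^2/2) t + sigma B_t).
With mu = 7/4, sigma = 1/5, x_0 = 3/4, this gives:
  X_t = 3/4 * exp((173/100) * t + (1/5) * B_t).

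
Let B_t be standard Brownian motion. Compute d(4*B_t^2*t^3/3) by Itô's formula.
d(4*B_t^2*t^3/3) = (4*t^2*(3*B_t^2 + t)/3) dt + (8*B_t*t^3/3) dB_t

Itô's formula for f(t, x): d f(t, B_t) = (f_t + (1/2) f_xx) dt + f_x dB_t. Compute partials of f(t, x) = 4*t^3*x^2/3:
  f_t(t,x)  = 4*t^2*x^2
  f_x(t,x)  = 8*t^3*x/3
  f_xx(t,x) = 8*t^3/3
Assemble drift = f_t + (1/2) f_xx = 4*t^2*(t + 3*x^2)/3 and diffusion = f_x = 8*t^3*x/3. Substituting x = B_t:
  d(4*B_t^2*t^3/3) = (4*t^2*(3*B_t^2 + t)/3) dt + (8*B_t*t^3/3) dB_t.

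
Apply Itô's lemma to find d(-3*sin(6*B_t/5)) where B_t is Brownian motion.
d(-3*sin(6*B_t/5)) = (54*sin(6*B_t/5)/25) dt + (-18*cos(6*B_t/5)/5) dB_t

Itô's formula for f(B_t) gives d f(B_t) = f'(B_t) dB_t + (1/2) f''(B_t) dt. Compute derivatives of f(x) = -3*sin(6*x/5):
  f'(x)  = -18*cos(6*x/5)/5
  f''(x) = 108*sin(6*x/5)/25
Substitute x = B_t and multiply the f'' term by 1/2:
  drift     = (1/2) * (108*sin(6*x/5)/25) evaluated at B_t = 54*sin(6*B_t/5)/25
  diffusion = (-18*cos(6*x/5)/5) evaluated at B_t = -18*cos(6*B_t/5)/5
Therefore d(-3*sin(6*B_t/5)) = (54*sin(6*B_t/5)/25) dt + (-18*cos(6*B_t/5)/5) dB_t.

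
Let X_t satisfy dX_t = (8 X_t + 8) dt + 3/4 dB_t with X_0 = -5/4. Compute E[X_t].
E[X_t] = -exp(8*t)/4 - 1

Taking expectations and using E[dB_t] = 0, the mean m(t) = E[X_t] satisfies the ODE m'(t) = a m(t) + b with m(0) = x_0. With a = 8, b = 8, x_0 = -5/4, the solution is
  m(t) = x_0 * exp(a t) + (b/a) * (exp(a t) - 1)
       = (-5/4) * exp(8 t) + (8/8) * (exp(8 t) - 1)
       = -exp(8*t)/4 - 1.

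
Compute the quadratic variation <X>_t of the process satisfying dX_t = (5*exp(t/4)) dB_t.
<X>_t = 50*exp(t/2) - 50

For an Itô process dX_t = a(t) dt + b(t) dB_t, the quadratic variation is <X>_t = int_0^t b(s)^2 ds (the drift term does not contribute). Here b(s) = 5*exp(s/4), so
  b(s)^2 = 25*exp(s/2).
Integrating from 0 to t:
  <X>_t = int_0^t (25*exp(s/2)) ds = 50*exp(t/2) - 50.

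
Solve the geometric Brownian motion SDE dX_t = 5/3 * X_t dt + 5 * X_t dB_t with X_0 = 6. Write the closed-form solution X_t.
X_t = 6 * exp((-65/6) * t + (5) * B_t)

For GBM dX = mu X dt + sigma X dB with X_0 = x_0, apply Itô to Y = log X: dY = (mu - sigma^2/2) dt + sigma dB, so Y_t = log(x_0) + (mu - sigma^2/2) t + sigma B_t and hence X_t = x_0 * exp((mu - sigma^2/2) t + sigma B_t).
With mu = 5/3, sigma = 5, x_0 = 6, this gives:
  X_t = 6 * exp((-65/6) * t + (5) * B_t).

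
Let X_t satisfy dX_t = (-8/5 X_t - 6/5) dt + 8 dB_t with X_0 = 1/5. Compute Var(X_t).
Var(X_t) = 20 - 20*exp(-16*t/5)

The variance V(t) = Var(X_t) satisfies V'(t) = 2 a V(t) + c^2 with V(0) = 0 (drift coefficient is linear in X, diffusion is constant). With a = -8/5, c = 8, the solution is
  V(t) = (c^2 / (2 a)) * (exp(2 a t) - 1)
       = (8^2 / (2*(-8/5))) * (exp((-16/5) t) - 1)
       = 20 - 20*exp(-16*t/5).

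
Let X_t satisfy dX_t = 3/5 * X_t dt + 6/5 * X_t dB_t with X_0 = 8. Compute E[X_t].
E[X_t] = 8*exp(3*t/5)

For GBM dX = mu X dt + sigma X dB with X_0 = x_0, apply Itô to Y = log X: dY = (mu - sigma^2/2) dt + sigma dB, so Y_t = log(x_0) + (mu - sigma^2/2) t + sigma B_t and hence X_t = x_0 * exp((mu - sigma^2/2) t + sigma B_t).
With mu = 3/5, sigma = 6/5, x_0 = 8, this gives:
  X_t = 8 * exp((-3/25) * t + (6/5) * B_t).
Since sigma*B_t ~ Normal(0, sigma^2 t), E[exp(sigma*B_t)] = exp(sigma^2 t / 2); so E[X_t] = x_0 * exp((mu - sigma^2/2) t) * exp(sigma^2 t / 2) = x_0 * exp(mu t) = 8*exp(3*t/5).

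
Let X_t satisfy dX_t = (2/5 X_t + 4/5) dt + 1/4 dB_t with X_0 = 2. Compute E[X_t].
E[X_t] = 4*exp(2*t/5) - 2

Taking expectations and using E[dB_t] = 0, the mean m(t) = E[X_t] satisfies the ODE m'(t) = a m(t) + b with m(0) = x_0. With a = 2/5, b = 4/5, x_0 = 2, the solution is
  m(t) = x_0 * exp(a t) + (b/a) * (exp(a t) - 1)
       = 2 * exp((2/5) t) + ((4/5)/(2/5)) * (exp((2/5) t) - 1)
       = 4*exp(2*t/5) - 2.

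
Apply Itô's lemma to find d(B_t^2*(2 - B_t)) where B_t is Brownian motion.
d(B_t^2*(2 - B_t)) = (2 - 3*B_t) dt + (B_t*(4 - 3*B_t)) dB_t

Itô's formula for f(B_t) gives d f(B_t) = f'(B_t) dB_t + (1/2) f''(B_t) dt. Compute derivatives of f(x) = x^2*(2 - x):
  f'(x)  = x*(4 - 3*x)
  f''(x) = 4 - 6*x
Substitute x = B_t and multiply the f'' term by 1/2:
  drift     = (1/2) * (4 - 6*x) evaluated at B_t = 2 - 3*B_t
  diffusion = (x*(4 - 3*x)) evaluated at B_t = B_t*(4 - 3*B_t)
Therefore d(B_t^2*(2 - B_t)) = (2 - 3*B_t) dt + (B_t*(4 - 3*B_t)) dB_t.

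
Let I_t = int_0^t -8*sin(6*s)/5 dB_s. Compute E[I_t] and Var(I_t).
E[I_t] = 0; Var(I_t) = 32*t/25 - 8*sin(12*t)/75

The Itô integral of a deterministic integrand f(s) has mean 0 because each increment f(s) * (B_{s+ds} - B_s) has mean 0. By the Itô isometry:
  Var( int_0^t f(s) dB_s ) = E[ (int_0^t f(s) dB_s)^2 ] = int_0^t f(s)^2 ds.
Here f(s) = -8*sin(6*s)/5, so f(s)^2 = 64*sin(6*s)^2/25. Integrate:
  int_0^t (64*sin(6*s)^2/25) ds = 32*t/25 - 8*sin(12*t)/75.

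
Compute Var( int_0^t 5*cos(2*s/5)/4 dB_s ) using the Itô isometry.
Var = 25*t/32 + 125*sin(4*t/5)/128

The Itô integral of a deterministic integrand f(s) has mean 0 because each increment f(s) * (B_{s+ds} - B_s) has mean 0. By the Itô isometry:
  Var( int_0^t f(s) dB_s ) = E[ (int_0^t f(s) dB_s)^2 ] = int_0^t f(s)^2 ds.
Here f(s) = 5*cos(2*s/5)/4, so f(s)^2 = 25*cos(2*s/5)^2/16. Integrate:
  int_0^t (25*cos(2*s/5)^2/16) ds = 25*t/32 + 125*sin(4*t/5)/128.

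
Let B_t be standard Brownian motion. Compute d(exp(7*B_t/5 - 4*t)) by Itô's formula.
d(exp(7*B_t/5 - 4*t)) = (-151*exp(7*B_t/5 - 4*t)/50) dt + (7*exp(7*B_t/5 - 4*t)/5) dB_t

Itô's formula for f(t, x): d f(t, B_t) = (f_t + (1/2) f_xx) dt + f_x dB_t. Compute partials of f(t, x) = exp(-4*t + 7*x/5):
  f_t(t,x)  = -4*exp(-4*t + 7*x/5)
  f_x(t,x)  = 7*exp(-4*t + 7*x/5)/5
  f_xx(t,x) = 49*exp(-4*t + 7*x/5)/25
Assemble drift = f_t + (1/2) f_xx = -151*exp(-4*t + 7*x/5)/50 and diffusion = f_x = 7*exp(-4*t + 7*x/5)/5. Substituting x = B_t:
  d(exp(7*B_t/5 - 4*t)) = (-151*exp(7*B_t/5 - 4*t)/50) dt + (7*exp(7*B_t/5 - 4*t)/5) dB_t.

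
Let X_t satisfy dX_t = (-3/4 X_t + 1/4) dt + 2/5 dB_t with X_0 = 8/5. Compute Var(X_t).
Var(X_t) = 8/75 - 8*exp(-3*t/2)/75

The variance V(t) = Var(X_t) satisfies V'(t) = 2 a V(t) + c^2 with V(0) = 0 (drift coefficient is linear in X, diffusion is constant). With a = -3/4, c = 2/5, the solution is
  V(t) = (c^2 / (2 a)) * (exp(2 a t) - 1)
       = ((2/5)^2 / (2*(-3/4))) * (exp((-3/2) t) - 1)
       = 8/75 - 8*exp(-3*t/2)/75.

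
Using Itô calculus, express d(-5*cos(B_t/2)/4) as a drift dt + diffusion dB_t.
d(-5*cos(B_t/2)/4) = (5*cos(B_t/2)/32) dt + (5*sin(B_t/2)/8) dB_t

Itô's formula for f(B_t) gives d f(B_t) = f'(B_t) dB_t + (1/2) f''(B_t) dt. Compute derivatives of f(x) = -5*cos(x/2)/4:
  f'(x)  = 5*sin(x/2)/8
  f''(x) = 5*cos(x/2)/16
Substitute x = B_t and multiply the f'' term by 1/2:
  drift     = (1/2) * (5*cos(x/2)/16) evaluated at B_t = 5*cos(B_t/2)/32
  diffusion = (5*sin(x/2)/8) evaluated at B_t = 5*sin(B_t/2)/8
Therefore d(-5*cos(B_t/2)/4) = (5*cos(B_t/2)/32) dt + (5*sin(B_t/2)/8) dB_t.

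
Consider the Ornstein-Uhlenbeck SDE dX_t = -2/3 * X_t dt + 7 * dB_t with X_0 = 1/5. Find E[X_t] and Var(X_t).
E[X_t] = exp(-2*t/3)/5; Var(X_t) = 147/4 - 147*exp(-4*t/3)/4

The OU SDE dX = -theta X dt + sigma dB admits the integrating factor exp(theta t): d(exp(theta t) X_t) = sigma exp(theta t) dB_t. Integrating from 0 to t:
  X_t = x_0 * exp(-theta t) + sigma * int_0^t exp(-theta (t-s)) dB_s.
The Itô integral has mean 0 and (by the Itô isometry) variance sigma^2 * int_0^t exp(-2 theta (t - s)) ds = sigma^2 * (1 - exp(-2 theta t)) / (2 theta).
With theta = 2/3, sigma = 7, x_0 = 1/5:
  E[X_t] = 1/5 * exp(-2/3 t) = exp(-2*t/3)/5
  Var(X_t) = (7)^2 * (1 - exp(-2*2/3 t)) / (2 * 2/3) = 147/4 - 147*exp(-4*t/3)/4.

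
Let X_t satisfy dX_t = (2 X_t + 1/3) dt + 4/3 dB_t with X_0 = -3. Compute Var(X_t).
Var(X_t) = 4*exp(4*t)/9 - 4/9

The variance V(t) = Var(X_t) satisfies V'(t) = 2 a V(t) + c^2 with V(0) = 0 (drift coefficient is linear in X, diffusion is constant). With a = 2, c = 4/3, the solution is
  V(t) = (c^2 / (2 a)) * (exp(2 a t) - 1)
       = ((4/3)^2 / (2*2)) * (exp(4 t) - 1)
       = 4*exp(4*t)/9 - 4/9.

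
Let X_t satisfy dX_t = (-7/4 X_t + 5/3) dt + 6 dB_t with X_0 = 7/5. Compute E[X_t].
E[X_t] = 20/21 + 47*exp(-7*t/4)/105

Taking expectations and using E[dB_t] = 0, the mean m(t) = E[X_t] satisfies the ODE m'(t) = a m(t) + b with m(0) = x_0. With a = -7/4, b = 5/3, x_0 = 7/5, the solution is
  m(t) = x_0 * exp(a t) + (b/a) * (exp(a t) - 1)
       = (7/5) * exp((-7/4) t) + ((5/3)/(-7/4)) * (exp((-7/4) t) - 1)
       = 20/21 + 47*exp(-7*t/4)/105.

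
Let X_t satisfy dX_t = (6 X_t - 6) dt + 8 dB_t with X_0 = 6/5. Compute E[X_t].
E[X_t] = exp(6*t)/5 + 1

Taking expectations and using E[dB_t] = 0, the mean m(t) = E[X_t] satisfies the ODE m'(t) = a m(t) + b with m(0) = x_0. With a = 6, b = -6, x_0 = 6/5, the solution is
  m(t) = x_0 * exp(a t) + (b/a) * (exp(a t) - 1)
       = (6/5) * exp(6 t) + ((-6)/6) * (exp(6 t) - 1)
       = exp(6*t)/5 + 1.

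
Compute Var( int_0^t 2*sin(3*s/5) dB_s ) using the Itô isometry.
Var = 2*t - 5*sin(6*t/5)/3

The Itô integral of a deterministic integrand f(s) has mean 0 because each increment f(s) * (B_{s+ds} - B_s) has mean 0. By the Itô isometry:
  Var( int_0^t f(s) dB_s ) = E[ (int_0^t f(s) dB_s)^2 ] = int_0^t f(s)^2 ds.
Here f(s) = 2*sin(3*s/5), so f(s)^2 = 4*sin(3*s/5)^2. Integrate:
  int_0^t (4*sin(3*s/5)^2) ds = 2*t - 5*sin(6*t/5)/3.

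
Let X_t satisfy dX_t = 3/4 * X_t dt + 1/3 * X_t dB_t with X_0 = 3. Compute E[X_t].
E[X_t] = 3*exp(3*t/4)

For GBM dX = mu X dt + sigma X dB with X_0 = x_0, apply Itô to Y = log X: dY = (mu - sigma^2/2) dt + sigma dB, so Y_t = log(x_0) + (mu - sigma^2/2) t + sigma B_t and hence X_t = x_0 * exp((mu - sigma^2/2) t + sigma B_t).
With mu = 3/4, sigma = 1/3, x_0 = 3, this gives:
  X_t = 3 * exp((25/36) * t + (1/3) * B_t).
Since sigma*B_t ~ Normal(0, sigma^2 t), E[exp(sigma*B_t)] = exp(sigma^2 t / 2); so E[X_t] = x_0 * exp((mu - sigma^2/2) t) * exp(sigma^2 t / 2) = x_0 * exp(mu t) = 3*exp(3*t/4).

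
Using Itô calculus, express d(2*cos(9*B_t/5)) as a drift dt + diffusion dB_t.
d(2*cos(9*B_t/5)) = (-81*cos(9*B_t/5)/25) dt + (-18*sin(9*B_t/5)/5) dB_t

Itô's formula for f(B_t) gives d f(B_t) = f'(B_t) dB_t + (1/2) f''(B_t) dt. Compute derivatives of f(x) = 2*cos(9*x/5):
  f'(x)  = -18*sin(9*x/5)/5
  f''(x) = -162*cos(9*x/5)/25
Substitute x = B_t and multiply the f'' term by 1/2:
  drift     = (1/2) * (-162*cos(9*x/5)/25) evaluated at B_t = -81*cos(9*B_t/5)/25
  diffusion = (-18*sin(9*x/5)/5) evaluated at B_t = -18*sin(9*B_t/5)/5
Therefore d(2*cos(9*B_t/5)) = (-81*cos(9*B_t/5)/25) dt + (-18*sin(9*B_t/5)/5) dB_t.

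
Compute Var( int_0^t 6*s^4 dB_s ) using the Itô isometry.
Var = 4*t^9

The Itô integral of a deterministic integrand f(s) has mean 0 because each increment f(s) * (B_{s+ds} - B_s) has mean 0. By the Itô isometry:
  Var( int_0^t f(s) dB_s ) = E[ (int_0^t f(s) dB_s)^2 ] = int_0^t f(s)^2 ds.
Here f(s) = 6*s^4, so f(s)^2 = 36*s^8. Integrate:
  int_0^t (36*s^8) ds = 4*t^9.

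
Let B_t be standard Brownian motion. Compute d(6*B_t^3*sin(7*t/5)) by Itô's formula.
d(6*B_t^3*sin(7*t/5)) = (42*B_t^3*cos(7*t/5)/5 + 18*B_t*sin(7*t/5)) dt + (18*B_t^2*sin(7*t/5)) dB_t

Itô's formula for f(t, x): d f(t, B_t) = (f_t + (1/2) f_xx) dt + f_x dB_t. Compute partials of f(t, x) = 6*x^3*sin(7*t/5):
  f_t(t,x)  = 42*x^3*cos(7*t/5)/5
  f_x(t,x)  = 18*x^2*sin(7*t/5)
  f_xx(t,x) = 36*x*sin(7*t/5)
Assemble drift = f_t + (1/2) f_xx = 42*x^3*cos(7*t/5)/5 + 18*x*sin(7*t/5) and diffusion = f_x = 18*x^2*sin(7*t/5). Substituting x = B_t:
  d(6*B_t^3*sin(7*t/5)) = (42*B_t^3*cos(7*t/5)/5 + 18*B_t*sin(7*t/5)) dt + (18*B_t^2*sin(7*t/5)) dB_t.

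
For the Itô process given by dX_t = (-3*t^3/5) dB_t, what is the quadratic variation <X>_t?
<X>_t = 9*t^7/175

For an Itô process dX_t = a(t) dt + b(t) dB_t, the quadratic variation is <X>_t = int_0^t b(s)^2 ds (the drift term does not contribute). Here b(s) = -3*s^3/5, so
  b(s)^2 = 9*s^6/25.
Integrating from 0 to t:
  <X>_t = int_0^t (9*s^6/25) ds = 9*t^7/175.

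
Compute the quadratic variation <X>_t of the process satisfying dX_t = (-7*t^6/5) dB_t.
<X>_t = 49*t^13/325

For an Itô process dX_t = a(t) dt + b(t) dB_t, the quadratic variation is <X>_t = int_0^t b(s)^2 ds (the drift term does not contribute). Here b(s) = -7*s^6/5, so
  b(s)^2 = 49*s^12/25.
Integrating from 0 to t:
  <X>_t = int_0^t (49*s^12/25) ds = 49*t^13/325.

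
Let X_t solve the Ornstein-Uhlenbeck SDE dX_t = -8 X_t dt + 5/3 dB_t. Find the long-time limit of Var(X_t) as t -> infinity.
lim Var(X_t) = 25/144

The OU SDE dX = -theta X dt + sigma dB admits the integrating factor exp(theta t): d(exp(theta t) X_t) = sigma exp(theta t) dB_t. Integrating from 0 to t gives X_t = x_0 * exp(-theta t) + sigma * int_0^t exp(-theta (t-s)) dB_s for any initial x_0. The Itô integral has variance (by the Itô isometry) sigma^2 * int_0^t exp(-2 theta (t - s)) ds = sigma^2 * (1 - exp(-2 theta t)) / (2 theta), independent of x_0.
With theta = 8, sigma = 5/3:
  Var(X_t) = (5/3)^2 * (1 - exp(-2*8 t)) / (2 * 8) = 25/144 - 25*exp(-16*t)/144.
As t -> infinity, exp(-2*8 t) -> 0, so the stationary variance is sigma^2 / (2 theta) = 25/144.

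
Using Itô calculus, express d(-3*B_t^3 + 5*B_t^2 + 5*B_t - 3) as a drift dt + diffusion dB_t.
d(-3*B_t^3 + 5*B_t^2 + 5*B_t - 3) = (5 - 9*B_t) dt + (-9*B_t^2 + 10*B_t + 5) dB_t

Itô's formula for f(B_t) gives d f(B_t) = f'(B_t) dB_t + (1/2) f''(B_t) dt. Compute derivatives of f(x) = -3*x^3 + 5*x^2 + 5*x - 3:
  f'(x)  = -9*x^2 + 10*x + 5
  f''(x) = 10 - 18*x
Substitute x = B_t and multiply the f'' term by 1/2:
  drift     = (1/2) * (10 - 18*x) evaluated at B_t = 5 - 9*B_t
  diffusion = (-9*x^2 + 10*x + 5) evaluated at B_t = -9*B_t^2 + 10*B_t + 5
Therefore d(-3*B_t^3 + 5*B_t^2 + 5*B_t - 3) = (5 - 9*B_t) dt + (-9*B_t^2 + 10*B_t + 5) dB_t.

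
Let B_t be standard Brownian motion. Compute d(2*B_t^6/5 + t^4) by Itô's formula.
d(2*B_t^6/5 + t^4) = (6*B_t^4 + 4*t^3) dt + (12*B_t^5/5) dB_t

Itô's formula for f(t, x): d f(t, B_t) = (f_t + (1/2) f_xx) dt + f_x dB_t. Compute partials of f(t, x) = t^4 + 2*x^6/5:
  f_t(t,x)  = 4*t^3
  f_x(t,x)  = 12*x^5/5
  f_xx(t,x) = 12*x^4
Assemble drift = f_t + (1/2) f_xx = 4*t^3 + 6*x^4 and diffusion = f_x = 12*x^5/5. Substituting x = B_t:
  d(2*B_t^6/5 + t^4) = (6*B_t^4 + 4*t^3) dt + (12*B_t^5/5) dB_t.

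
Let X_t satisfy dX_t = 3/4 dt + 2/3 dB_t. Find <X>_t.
<X>_t = 4*t/9

For an Itô process dX_t = a(t) dt + b(t) dB_t, the quadratic variation is <X>_t = int_0^t b(s)^2 ds (the drift term does not contribute). Here b(s) = 2/3, so
  b(s)^2 = 4/9.
Integrating from 0 to t:
  <X>_t = int_0^t (4/9) ds = 4*t/9.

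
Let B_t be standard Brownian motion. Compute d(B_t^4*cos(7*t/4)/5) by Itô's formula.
d(B_t^4*cos(7*t/4)/5) = (B_t^2*(-7*B_t^2*sin(7*t/4) + 24*cos(7*t/4))/20) dt + (4*B_t^3*cos(7*t/4)/5) dB_t

Itô's formula for f(t, x): d f(t, B_t) = (f_t + (1/2) f_xx) dt + f_x dB_t. Compute partials of f(t, x) = x^4*cos(7*t/4)/5:
  f_t(t,x)  = -7*x^4*sin(7*t/4)/20
  f_x(t,x)  = 4*x^3*cos(7*t/4)/5
  f_xx(t,x) = 12*x^2*cos(7*t/4)/5
Assemble drift = f_t + (1/2) f_xx = x^2*(-7*x^2*sin(7*t/4) + 24*cos(7*t/4))/20 and diffusion = f_x = 4*x^3*cos(7*t/4)/5. Substituting x = B_t:
  d(B_t^4*cos(7*t/4)/5) = (B_t^2*(-7*B_t^2*sin(7*t/4) + 24*cos(7*t/4))/20) dt + (4*B_t^3*cos(7*t/4)/5) dB_t.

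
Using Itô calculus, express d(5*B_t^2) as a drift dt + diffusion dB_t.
d(5*B_t^2) = (5) dt + (10*B_t) dB_t

Itô's formula for f(B_t) gives d f(B_t) = f'(B_t) dB_t + (1/2) f''(B_t) dt. Compute derivatives of f(x) = 5*x^2:
  f'(x)  = 10*x
  f''(x) = 10
Substitute x = B_t and multiply the f'' term by 1/2:
  drift     = (1/2) * (10) evaluated at B_t = 5
  diffusion = (10*x) evaluated at B_t = 10*B_t
Therefore d(5*B_t^2) = (5) dt + (10*B_t) dB_t.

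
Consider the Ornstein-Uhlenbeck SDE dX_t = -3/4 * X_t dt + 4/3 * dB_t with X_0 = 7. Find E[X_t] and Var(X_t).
E[X_t] = 7*exp(-3*t/4); Var(X_t) = 32/27 - 32*exp(-3*t/2)/27

The OU SDE dX = -theta X dt + sigma dB admits the integrating factor exp(theta t): d(exp(theta t) X_t) = sigma exp(theta t) dB_t. Integrating from 0 to t:
  X_t = x_0 * exp(-theta t) + sigma * int_0^t exp(-theta (t-s)) dB_s.
The Itô integral has mean 0 and (by the Itô isometry) variance sigma^2 * int_0^t exp(-2 theta (t - s)) ds = sigma^2 * (1 - exp(-2 theta t)) / (2 theta).
With theta = 3/4, sigma = 4/3, x_0 = 7:
  E[X_t] = 7 * exp(-3/4 t) = 7*exp(-3*t/4)
  Var(X_t) = (4/3)^2 * (1 - exp(-2*3/4 t)) / (2 * 3/4) = 32/27 - 32*exp(-3*t/2)/27.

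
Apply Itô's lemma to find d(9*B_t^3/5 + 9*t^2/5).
d(9*B_t^3/5 + 9*t^2/5) = (27*B_t/5 + 18*t/5) dt + (27*B_t^2/5) dB_t

Itô's formula for f(t, x): d f(t, B_t) = (f_t + (1/2) f_xx) dt + f_x dB_t. Compute partials of f(t, x) = 9*t^2/5 + 9*x^3/5:
  f_t(t,x)  = 18*t/5
  f_x(t,x)  = 27*x^2/5
  f_xx(t,x) = 54*x/5
Assemble drift = f_t + (1/2) f_xx = 18*t/5 + 27*x/5 and diffusion = f_x = 27*x^2/5. Substituting x = B_t:
  d(9*B_t^3/5 + 9*t^2/5) = (27*B_t/5 + 18*t/5) dt + (27*B_t^2/5) dB_t.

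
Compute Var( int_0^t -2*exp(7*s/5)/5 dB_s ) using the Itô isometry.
Var = 2*exp(14*t/5)/35 - 2/35

The Itô integral of a deterministic integrand f(s) has mean 0 because each increment f(s) * (B_{s+ds} - B_s) has mean 0. By the Itô isometry:
  Var( int_0^t f(s) dB_s ) = E[ (int_0^t f(s) dB_s)^2 ] = int_0^t f(s)^2 ds.
Here f(s) = -2*exp(7*s/5)/5, so f(s)^2 = 4*exp(14*s/5)/25. Integrate:
  int_0^t (4*exp(14*s/5)/25) ds = 2*exp(14*t/5)/35 - 2/35.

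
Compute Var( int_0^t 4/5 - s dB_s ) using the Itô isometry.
Var = t*(25*t^2 - 60*t + 48)/75

The Itô integral of a deterministic integrand f(s) has mean 0 because each increment f(s) * (B_{s+ds} - B_s) has mean 0. By the Itô isometry:
  Var( int_0^t f(s) dB_s ) = E[ (int_0^t f(s) dB_s)^2 ] = int_0^t f(s)^2 ds.
Here f(s) = 4/5 - s, so f(s)^2 = (5*s - 4)^2/25. Integrate:
  int_0^t ((5*s - 4)^2/25) ds = t*(25*t^2 - 60*t + 48)/75.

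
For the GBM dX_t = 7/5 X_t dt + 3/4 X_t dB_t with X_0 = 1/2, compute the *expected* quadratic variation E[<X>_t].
E[<X>_t] = 45*exp(269*t/80)/1076 - 45/1076

<X>_t = int_0^t ((3/4) * X_s)^2 ds. Taking expectation inside the integral: E[<X>_t] = (3/4)^2 * int_0^t E[X_s^2] ds. For GBM, E[X_s^2] = x_0^2 * exp((2 mu + sigma^2) s). Integrating:
  E[<X>_t] = (3/4)^2 * (1/2)^2 * (exp((2*(7/5) + (3/4)^2) t) - 1) / (2*(7/5) + (3/4)^2)
           = (3/4)^2 * (1/2)^2 * (exp((269/80) t) - 1) / (269/80) = 45*exp(269*t/80)/1076 - 45/1076.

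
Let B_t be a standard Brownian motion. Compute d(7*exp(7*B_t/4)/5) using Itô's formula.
d(7*exp(7*B_t/4)/5) = (343*exp(7*B_t/4)/160) dt + (49*exp(7*B_t/4)/20) dB_t

Itô's formula for f(B_t) gives d f(B_t) = f'(B_t) dB_t + (1/2) f''(B_t) dt. Compute derivatives of f(x) = 7*exp(7*x/4)/5:
  f'(x)  = 49*exp(7*x/4)/20
  f''(x) = 343*exp(7*x/4)/80
Substitute x = B_t and multiply the f'' term by 1/2:
  drift     = (1/2) * (343*exp(7*x/4)/80) evaluated at B_t = 343*exp(7*B_t/4)/160
  diffusion = (49*exp(7*x/4)/20) evaluated at B_t = 49*exp(7*B_t/4)/20
Therefore d(7*exp(7*B_t/4)/5) = (343*exp(7*B_t/4)/160) dt + (49*exp(7*B_t/4)/20) dB_t.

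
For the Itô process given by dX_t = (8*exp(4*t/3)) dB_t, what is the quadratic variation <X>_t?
<X>_t = 24*exp(8*t/3) - 24

For an Itô process dX_t = a(t) dt + b(t) dB_t, the quadratic variation is <X>_t = int_0^t b(s)^2 ds (the drift term does not contribute). Here b(s) = 8*exp(4*s/3), so
  b(s)^2 = 64*exp(8*s/3).
Integrating from 0 to t:
  <X>_t = int_0^t (64*exp(8*s/3)) ds = 24*exp(8*t/3) - 24.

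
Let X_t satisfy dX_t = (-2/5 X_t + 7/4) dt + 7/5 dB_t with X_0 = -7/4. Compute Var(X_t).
Var(X_t) = 49/20 - 49*exp(-4*t/5)/20

The variance V(t) = Var(X_t) satisfies V'(t) = 2 a V(t) + c^2 with V(0) = 0 (drift coefficient is linear in X, diffusion is constant). With a = -2/5, c = 7/5, the solution is
  V(t) = (c^2 / (2 a)) * (exp(2 a t) - 1)
       = ((7/5)^2 / (2*(-2/5))) * (exp((-4/5) t) - 1)
       = 49/20 - 49*exp(-4*t/5)/20.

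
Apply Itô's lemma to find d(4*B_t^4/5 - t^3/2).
d(4*B_t^4/5 - t^3/2) = (24*B_t^2/5 - 3*t^2/2) dt + (16*B_t^3/5) dB_t

Itô's formula for f(t, x): d f(t, B_t) = (f_t + (1/2) f_xx) dt + f_x dB_t. Compute partials of f(t, x) = -t^3/2 + 4*x^4/5:
  f_t(t,x)  = -3*t^2/2
  f_x(t,x)  = 16*x^3/5
  f_xx(t,x) = 48*x^2/5
Assemble drift = f_t + (1/2) f_xx = -3*t^2/2 + 24*x^2/5 and diffusion = f_x = 16*x^3/5. Substituting x = B_t:
  d(4*B_t^4/5 - t^3/2) = (24*B_t^2/5 - 3*t^2/2) dt + (16*B_t^3/5) dB_t.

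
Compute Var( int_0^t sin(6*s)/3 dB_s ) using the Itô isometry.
Var = t/18 - sin(12*t)/216

The Itô integral of a deterministic integrand f(s) has mean 0 because each increment f(s) * (B_{s+ds} - B_s) has mean 0. By the Itô isometry:
  Var( int_0^t f(s) dB_s ) = E[ (int_0^t f(s) dB_s)^2 ] = int_0^t f(s)^2 ds.
Here f(s) = sin(6*s)/3, so f(s)^2 = sin(6*s)^2/9. Integrate:
  int_0^t (sin(6*s)^2/9) ds = t/18 - sin(12*t)/216.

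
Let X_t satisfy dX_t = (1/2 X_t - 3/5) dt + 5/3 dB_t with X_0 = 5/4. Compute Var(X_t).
Var(X_t) = 25*exp(t)/9 - 25/9

The variance V(t) = Var(X_t) satisfies V'(t) = 2 a V(t) + c^2 with V(0) = 0 (drift coefficient is linear in X, diffusion is constant). With a = 1/2, c = 5/3, the solution is
  V(t) = (c^2 / (2 a)) * (exp(2 a t) - 1)
       = ((5/3)^2 / (2*(1/2))) * (exp(1 t) - 1)
       = 25*exp(t)/9 - 25/9.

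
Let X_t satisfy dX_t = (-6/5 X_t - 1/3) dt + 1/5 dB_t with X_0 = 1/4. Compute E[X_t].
E[X_t] = -5/18 + 19*exp(-6*t/5)/36

Taking expectations and using E[dB_t] = 0, the mean m(t) = E[X_t] satisfies the ODE m'(t) = a m(t) + b with m(0) = x_0. With a = -6/5, b = -1/3, x_0 = 1/4, the solution is
  m(t) = x_0 * exp(a t) + (b/a) * (exp(a t) - 1)
       = (1/4) * exp((-6/5) t) + ((-1/3)/(-6/5)) * (exp((-6/5) t) - 1)
       = -5/18 + 19*exp(-6*t/5)/36.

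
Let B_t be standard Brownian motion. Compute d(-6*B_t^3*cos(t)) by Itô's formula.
d(-6*B_t^3*cos(t)) = (6*B_t*(B_t^2*sin(t) - 3*cos(t))) dt + (-18*B_t^2*cos(t)) dB_t

Itô's formula for f(t, x): d f(t, B_t) = (f_t + (1/2) f_xx) dt + f_x dB_t. Compute partials of f(t, x) = -6*x^3*cos(t):
  f_t(t,x)  = 6*x^3*sin(t)
  f_x(t,x)  = -18*x^2*cos(t)
  f_xx(t,x) = -36*x*cos(t)
Assemble drift = f_t + (1/2) f_xx = 6*x*(x^2*sin(t) - 3*cos(t)) and diffusion = f_x = -18*x^2*cos(t). Substituting x = B_t:
  d(-6*B_t^3*cos(t)) = (6*B_t*(B_t^2*sin(t) - 3*cos(t))) dt + (-18*B_t^2*cos(t)) dB_t.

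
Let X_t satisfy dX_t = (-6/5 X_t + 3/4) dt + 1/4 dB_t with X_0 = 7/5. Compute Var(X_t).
Var(X_t) = 5/192 - 5*exp(-12*t/5)/192

The variance V(t) = Var(X_t) satisfies V'(t) = 2 a V(t) + c^2 with V(0) = 0 (drift coefficient is linear in X, diffusion is constant). With a = -6/5, c = 1/4, the solution is
  V(t) = (c^2 / (2 a)) * (exp(2 a t) - 1)
       = ((1/4)^2 / (2*(-6/5))) * (exp((-12/5) t) - 1)
       = 5/192 - 5*exp(-12*t/5)/192.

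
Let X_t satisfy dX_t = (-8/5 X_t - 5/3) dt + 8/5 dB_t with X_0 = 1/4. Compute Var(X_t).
Var(X_t) = 4/5 - 4*exp(-16*t/5)/5

The variance V(t) = Var(X_t) satisfies V'(t) = 2 a V(t) + c^2 with V(0) = 0 (drift coefficient is linear in X, diffusion is constant). With a = -8/5, c = 8/5, the solution is
  V(t) = (c^2 / (2 a)) * (exp(2 a t) - 1)
       = ((8/5)^2 / (2*(-8/5))) * (exp((-16/5) t) - 1)
       = 4/5 - 4*exp(-16*t/5)/5.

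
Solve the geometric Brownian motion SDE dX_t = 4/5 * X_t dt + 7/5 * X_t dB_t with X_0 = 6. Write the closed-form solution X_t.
X_t = 6 * exp((-9/50) * t + (7/5) * B_t)

For GBM dX = mu X dt + sigma X dB with X_0 = x_0, apply Itô to Y = log X: dY = (mu - sigma^2/2) dt + sigma dB, so Y_t = log(x_0) + (mu - sigma^2/2) t + sigma B_t and hence X_t = x_0 * exp((mu - sigma^2/2) t + sigma B_t).
With mu = 4/5, sigma = 7/5, x_0 = 6, this gives:
  X_t = 6 * exp((-9/50) * t + (7/5) * B_t).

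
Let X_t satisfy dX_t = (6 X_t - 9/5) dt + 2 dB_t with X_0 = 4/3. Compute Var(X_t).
Var(X_t) = exp(12*t)/3 - 1/3

The variance V(t) = Var(X_t) satisfies V'(t) = 2 a V(t) + c^2 with V(0) = 0 (drift coefficient is linear in X, diffusion is constant). With a = 6, c = 2, the solution is
  V(t) = (c^2 / (2 a)) * (exp(2 a t) - 1)
       = (2^2 / (2*6)) * (exp(12 t) - 1)
       = exp(12*t)/3 - 1/3.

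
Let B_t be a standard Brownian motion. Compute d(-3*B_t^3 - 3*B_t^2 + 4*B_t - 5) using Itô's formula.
d(-3*B_t^3 - 3*B_t^2 + 4*B_t - 5) = (-9*B_t - 3) dt + (-9*B_t^2 - 6*B_t + 4) dB_t

Itô's formula for f(B_t) gives d f(B_t) = f'(B_t) dB_t + (1/2) f''(B_t) dt. Compute derivatives of f(x) = -3*x^3 - 3*x^2 + 4*x - 5:
  f'(x)  = -9*x^2 - 6*x + 4
  f''(x) = -18*x - 6
Substitute x = B_t and multiply the f'' term by 1/2:
  drift     = (1/2) * (-18*x - 6) evaluated at B_t = -9*B_t - 3
  diffusion = (-9*x^2 - 6*x + 4) evaluated at B_t = -9*B_t^2 - 6*B_t + 4
Therefore d(-3*B_t^3 - 3*B_t^2 + 4*B_t - 5) = (-9*B_t - 3) dt + (-9*B_t^2 - 6*B_t + 4) dB_t.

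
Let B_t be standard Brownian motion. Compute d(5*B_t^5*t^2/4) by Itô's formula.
d(5*B_t^5*t^2/4) = (5*B_t^3*t*(B_t^2 + 5*t)/2) dt + (25*B_t^4*t^2/4) dB_t

Itô's formula for f(t, x): d f(t, B_t) = (f_t + (1/2) f_xx) dt + f_x dB_t. Compute partials of f(t, x) = 5*t^2*x^5/4:
  f_t(t,x)  = 5*t*x^5/2
  f_x(t,x)  = 25*t^2*x^4/4
  f_xx(t,x) = 25*t^2*x^3
Assemble drift = f_t + (1/2) f_xx = 5*t*x^3*(5*t + x^2)/2 and diffusion = f_x = 25*t^2*x^4/4. Substituting x = B_t:
  d(5*B_t^5*t^2/4) = (5*B_t^3*t*(B_t^2 + 5*t)/2) dt + (25*B_t^4*t^2/4) dB_t.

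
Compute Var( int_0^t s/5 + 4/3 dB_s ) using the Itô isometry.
Var = t*(3*t^2 + 60*t + 400)/225

The Itô integral of a deterministic integrand f(s) has mean 0 because each increment f(s) * (B_{s+ds} - B_s) has mean 0. By the Itô isometry:
  Var( int_0^t f(s) dB_s ) = E[ (int_0^t f(s) dB_s)^2 ] = int_0^t f(s)^2 ds.
Here f(s) = s/5 + 4/3, so f(s)^2 = (3*s + 20)^2/225. Integrate:
  int_0^t ((3*s + 20)^2/225) ds = t*(3*t^2 + 60*t + 400)/225.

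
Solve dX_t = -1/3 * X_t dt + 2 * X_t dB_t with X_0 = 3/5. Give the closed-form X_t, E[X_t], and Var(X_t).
X_t = 3/5 * exp((-7/3) t + (2) B_t); E[X_t] = 3*exp(-t/3)/5; Var(X_t) = (9*exp(4*t) - 9)*exp(-2*t/3)/25

For GBM dX = mu X dt + sigma X dB with X_0 = x_0, apply Itô to Y = log X: dY = (mu - sigma^2/2) dt + sigma dB, so Y_t = log(x_0) + (mu - sigma^2/2) t + sigma B_t and hence X_t = x_0 * exp((mu - sigma^2/2) t + sigma B_t).
With mu = -1/3, sigma = 2, x_0 = 3/5, this gives:
  X_t = 3/5 * exp((-7/3) * t + (2) * B_t).
Since sigma*B_t ~ Normal(0, sigma^2 t), E[exp(sigma*B_t)] = exp(sigma^2 t / 2); so E[X_t] = x_0 * exp((mu - sigma^2/2) t) * exp(sigma^2 t / 2) = x_0 * exp(mu t) = 3*exp(-t/3)/5.
Var(X_t) = E[X_t^2] - (E[X_t])^2 = x_0^2 * exp(2 mu t) * (exp(sigma^2 t) - 1) = (9*exp(4*t) - 9)*exp(-2*t/3)/25.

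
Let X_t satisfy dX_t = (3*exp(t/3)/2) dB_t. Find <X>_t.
<X>_t = 27*exp(2*t/3)/8 - 27/8

For an Itô process dX_t = a(t) dt + b(t) dB_t, the quadratic variation is <X>_t = int_0^t b(s)^2 ds (the drift term does not contribute). Here b(s) = 3*exp(s/3)/2, so
  b(s)^2 = 9*exp(2*s/3)/4.
Integrating from 0 to t:
  <X>_t = int_0^t (9*exp(2*s/3)/4) ds = 27*exp(2*t/3)/8 - 27/8.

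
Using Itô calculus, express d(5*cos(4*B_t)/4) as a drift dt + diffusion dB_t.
d(5*cos(4*B_t)/4) = (-10*cos(4*B_t)) dt + (-5*sin(4*B_t)) dB_t

Itô's formula for f(B_t) gives d f(B_t) = f'(B_t) dB_t + (1/2) f''(B_t) dt. Compute derivatives of f(x) = 5*cos(4*x)/4:
  f'(x)  = -5*sin(4*x)
  f''(x) = -20*cos(4*x)
Substitute x = B_t and multiply the f'' term by 1/2:
  drift     = (1/2) * (-20*cos(4*x)) evaluated at B_t = -10*cos(4*B_t)
  diffusion = (-5*sin(4*x)) evaluated at B_t = -5*sin(4*B_t)
Therefore d(5*cos(4*B_t)/4) = (-10*cos(4*B_t)) dt + (-5*sin(4*B_t)) dB_t.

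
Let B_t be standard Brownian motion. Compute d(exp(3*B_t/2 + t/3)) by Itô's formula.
d(exp(3*B_t/2 + t/3)) = (35*exp(3*B_t/2 + t/3)/24) dt + (3*exp(3*B_t/2 + t/3)/2) dB_t

Itô's formula for f(t, x): d f(t, B_t) = (f_t + (1/2) f_xx) dt + f_x dB_t. Compute partials of f(t, x) = exp(t/3 + 3*x/2):
  f_t(t,x)  = exp(t/3 + 3*x/2)/3
  f_x(t,x)  = 3*exp(t/3 + 3*x/2)/2
  f_xx(t,x) = 9*exp(t/3 + 3*x/2)/4
Assemble drift = f_t + (1/2) f_xx = 35*exp(t/3 + 3*x/2)/24 and diffusion = f_x = 3*exp(t/3 + 3*x/2)/2. Substituting x = B_t:
  d(exp(3*B_t/2 + t/3)) = (35*exp(3*B_t/2 + t/3)/24) dt + (3*exp(3*B_t/2 + t/3)/2) dB_t.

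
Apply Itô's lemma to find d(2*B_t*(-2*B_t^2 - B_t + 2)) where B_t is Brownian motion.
d(2*B_t*(-2*B_t^2 - B_t + 2)) = (-12*B_t - 2) dt + (-12*B_t^2 - 4*B_t + 4) dB_t

Itô's formula for f(B_t) gives d f(B_t) = f'(B_t) dB_t + (1/2) f''(B_t) dt. Compute derivatives of f(x) = 2*x*(-2*x^2 - x + 2):
  f'(x)  = -12*x^2 - 4*x + 4
  f''(x) = -24*x - 4
Substitute x = B_t and multiply the f'' term by 1/2:
  drift     = (1/2) * (-24*x - 4) evaluated at B_t = -12*B_t - 2
  diffusion = (-12*x^2 - 4*x + 4) evaluated at B_t = -12*B_t^2 - 4*B_t + 4
Therefore d(2*B_t*(-2*B_t^2 - B_t + 2)) = (-12*B_t - 2) dt + (-12*B_t^2 - 4*B_t + 4) dB_t.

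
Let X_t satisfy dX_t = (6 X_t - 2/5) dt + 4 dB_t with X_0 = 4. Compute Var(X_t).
Var(X_t) = 4*exp(12*t)/3 - 4/3

The variance V(t) = Var(X_t) satisfies V'(t) = 2 a V(t) + c^2 with V(0) = 0 (drift coefficient is linear in X, diffusion is constant). With a = 6, c = 4, the solution is
  V(t) = (c^2 / (2 a)) * (exp(2 a t) - 1)
       = (4^2 / (2*6)) * (exp(12 t) - 1)
       = 4*exp(12*t)/3 - 4/3.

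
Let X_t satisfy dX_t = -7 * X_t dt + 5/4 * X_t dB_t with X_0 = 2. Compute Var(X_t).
Var(X_t) = (4*exp(25*t/16) - 4)*exp(-14*t)

For GBM dX = mu X dt + sigma X dB with X_0 = x_0, apply Itô to Y = log X: dY = (mu - sigma^2/2) dt + sigma dB, so Y_t = log(x_0) + (mu - sigma^2/2) t + sigma B_t and hence X_t = x_0 * exp((mu - sigma^2/2) t + sigma B_t).
With mu = -7, sigma = 5/4, x_0 = 2, this gives:
  X_t = 2 * exp((-249/32) * t + (5/4) * B_t).
Since sigma*B_t ~ Normal(0, sigma^2 t), E[exp(sigma*B_t)] = exp(sigma^2 t / 2); so E[X_t] = x_0 * exp((mu - sigma^2/2) t) * exp(sigma^2 t / 2) = x_0 * exp(mu t) = 2*exp(-7*t).
Var(X_t) = E[X_t^2] - (E[X_t])^2 = x_0^2 * exp(2 mu t) * (exp(sigma^2 t) - 1) = (4*exp(25*t/16) - 4)*exp(-14*t).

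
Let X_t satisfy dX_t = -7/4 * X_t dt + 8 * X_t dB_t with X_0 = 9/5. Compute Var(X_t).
Var(X_t) = (81*exp(64*t) - 81)*exp(-7*t/2)/25

For GBM dX = mu X dt + sigma X dB with X_0 = x_0, apply Itô to Y = log X: dY = (mu - sigma^2/2) dt + sigma dB, so Y_t = log(x_0) + (mu - sigma^2/2) t + sigma B_t and hence X_t = x_0 * exp((mu - sigma^2/2) t + sigma B_t).
With mu = -7/4, sigma = 8, x_0 = 9/5, this gives:
  X_t = 9/5 * exp((-135/4) * t + (8) * B_t).
Since sigma*B_t ~ Normal(0, sigma^2 t), E[exp(sigma*B_t)] = exp(sigma^2 t / 2); so E[X_t] = x_0 * exp((mu - sigma^2/2) t) * exp(sigma^2 t / 2) = x_0 * exp(mu t) = 9*exp(-7*t/4)/5.
Var(X_t) = E[X_t^2] - (E[X_t])^2 = x_0^2 * exp(2 mu t) * (exp(sigma^2 t) - 1) = (81*exp(64*t) - 81)*exp(-7*t/2)/25.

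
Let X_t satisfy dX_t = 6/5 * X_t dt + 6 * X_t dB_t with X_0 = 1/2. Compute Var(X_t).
Var(X_t) = (exp(36*t) - 1)*exp(12*t/5)/4

For GBM dX = mu X dt + sigma X dB with X_0 = x_0, apply Itô to Y = log X: dY = (mu - sigma^2/2) dt + sigma dB, so Y_t = log(x_0) + (mu - sigma^2/2) t + sigma B_t and hence X_t = x_0 * exp((mu - sigma^2/2) t + sigma B_t).
With mu = 6/5, sigma = 6, x_0 = 1/2, this gives:
  X_t = 1/2 * exp((-84/5) * t + (6) * B_t).
Since sigma*B_t ~ Normal(0, sigma^2 t), E[exp(sigma*B_t)] = exp(sigma^2 t / 2); so E[X_t] = x_0 * exp((mu - sigma^2/2) t) * exp(sigma^2 t / 2) = x_0 * exp(mu t) = exp(6*t/5)/2.
Var(X_t) = E[X_t^2] - (E[X_t])^2 = x_0^2 * exp(2 mu t) * (exp(sigma^2 t) - 1) = (exp(36*t) - 1)*exp(12*t/5)/4.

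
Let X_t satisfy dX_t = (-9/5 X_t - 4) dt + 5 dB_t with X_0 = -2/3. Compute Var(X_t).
Var(X_t) = 125/18 - 125*exp(-18*t/5)/18

The variance V(t) = Var(X_t) satisfies V'(t) = 2 a V(t) + c^2 with V(0) = 0 (drift coefficient is linear in X, diffusion is constant). With a = -9/5, c = 5, the solution is
  V(t) = (c^2 / (2 a)) * (exp(2 a t) - 1)
       = (5^2 / (2*(-9/5))) * (exp((-18/5) t) - 1)
       = 125/18 - 125*exp(-18*t/5)/18.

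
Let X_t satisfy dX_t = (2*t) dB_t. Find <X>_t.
<X>_t = 4*t^3/3

For an Itô process dX_t = a(t) dt + b(t) dB_t, the quadratic variation is <X>_t = int_0^t b(s)^2 ds (the drift term does not contribute). Here b(s) = 2*s, so
  b(s)^2 = 4*s^2.
Integrating from 0 to t:
  <X>_t = int_0^t (4*s^2) ds = 4*t^3/3.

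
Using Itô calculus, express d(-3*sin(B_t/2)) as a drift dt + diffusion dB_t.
d(-3*sin(B_t/2)) = (3*sin(B_t/2)/8) dt + (-3*cos(B_t/2)/2) dB_t

Itô's formula for f(B_t) gives d f(B_t) = f'(B_t) dB_t + (1/2) f''(B_t) dt. Compute derivatives of f(x) = -3*sin(x/2):
  f'(x)  = -3*cos(x/2)/2
  f''(x) = 3*sin(x/2)/4
Substitute x = B_t and multiply the f'' term by 1/2:
  drift     = (1/2) * (3*sin(x/2)/4) evaluated at B_t = 3*sin(B_t/2)/8
  diffusion = (-3*cos(x/2)/2) evaluated at B_t = -3*cos(B_t/2)/2
Therefore d(-3*sin(B_t/2)) = (3*sin(B_t/2)/8) dt + (-3*cos(B_t/2)/2) dB_t.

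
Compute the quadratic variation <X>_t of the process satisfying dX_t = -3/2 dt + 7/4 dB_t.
<X>_t = 49*t/16

For an Itô process dX_t = a(t) dt + b(t) dB_t, the quadratic variation is <X>_t = int_0^t b(s)^2 ds (the drift term does not contribute). Here b(s) = 7/4, so
  b(s)^2 = 49/16.
Integrating from 0 to t:
  <X>_t = int_0^t (49/16) ds = 49*t/16.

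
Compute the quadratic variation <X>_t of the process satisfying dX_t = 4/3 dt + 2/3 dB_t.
<X>_t = 4*t/9

For an Itô process dX_t = a(t) dt + b(t) dB_t, the quadratic variation is <X>_t = int_0^t b(s)^2 ds (the drift term does not contribute). Here b(s) = 2/3, so
  b(s)^2 = 4/9.
Integrating from 0 to t:
  <X>_t = int_0^t (4/9) ds = 4*t/9.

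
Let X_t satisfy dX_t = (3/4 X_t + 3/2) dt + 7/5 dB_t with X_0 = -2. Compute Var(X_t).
Var(X_t) = 98*exp(3*t/2)/75 - 98/75

The variance V(t) = Var(X_t) satisfies V'(t) = 2 a V(t) + c^2 with V(0) = 0 (drift coefficient is linear in X, diffusion is constant). With a = 3/4, c = 7/5, the solution is
  V(t) = (c^2 / (2 a)) * (exp(2 a t) - 1)
       = ((7/5)^2 / (2*(3/4))) * (exp((3/2) t) - 1)
       = 98*exp(3*t/2)/75 - 98/75.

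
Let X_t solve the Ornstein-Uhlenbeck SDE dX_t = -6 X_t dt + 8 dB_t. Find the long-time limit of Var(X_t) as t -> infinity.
lim Var(X_t) = 16/3

The OU SDE dX = -theta X dt + sigma dB admits the integrating factor exp(theta t): d(exp(theta t) X_t) = sigma exp(theta t) dB_t. Integrating from 0 to t gives X_t = x_0 * exp(-theta t) + sigma * int_0^t exp(-theta (t-s)) dB_s for any initial x_0. The Itô integral has variance (by the Itô isometry) sigma^2 * int_0^t exp(-2 theta (t - s)) ds = sigma^2 * (1 - exp(-2 theta t)) / (2 theta), independent of x_0.
With theta = 6, sigma = 8:
  Var(X_t) = (8)^2 * (1 - exp(-2*6 t)) / (2 * 6) = 16/3 - 16*exp(-12*t)/3.
As t -> infinity, exp(-2*6 t) -> 0, so the stationary variance is sigma^2 / (2 theta) = 16/3.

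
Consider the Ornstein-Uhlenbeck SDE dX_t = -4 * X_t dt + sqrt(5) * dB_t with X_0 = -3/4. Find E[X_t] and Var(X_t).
E[X_t] = -3*exp(-4*t)/4; Var(X_t) = 5/8 - 5*exp(-8*t)/8

The OU SDE dX = -theta X dt + sigma dB admits the integrating factor exp(theta t): d(exp(theta t) X_t) = sigma exp(theta t) dB_t. Integrating from 0 to t:
  X_t = x_0 * exp(-theta t) + sigma * int_0^t exp(-theta (t-s)) dB_s.
The Itô integral has mean 0 and (by the Itô isometry) variance sigma^2 * int_0^t exp(-2 theta (t - s)) ds = sigma^2 * (1 - exp(-2 theta t)) / (2 theta).
With theta = 4, sigma = sqrt(5), x_0 = -3/4:
  E[X_t] = -3/4 * exp(-4 t) = -3*exp(-4*t)/4
  Var(X_t) = (sqrt(5))^2 * (1 - exp(-2*4 t)) / (2 * 4) = 5/8 - 5*exp(-8*t)/8.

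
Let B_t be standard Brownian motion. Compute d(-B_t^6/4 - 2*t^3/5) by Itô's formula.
d(-B_t^6/4 - 2*t^3/5) = (-15*B_t^4/4 - 6*t^2/5) dt + (-3*B_t^5/2) dB_t

Itô's formula for f(t, x): d f(t, B_t) = (f_t + (1/2) f_xx) dt + f_x dB_t. Compute partials of f(t, x) = -2*t^3/5 - x^6/4:
  f_t(t,x)  = -6*t^2/5
  f_x(t,x)  = -3*x^5/2
  f_xx(t,x) = -15*x^4/2
Assemble drift = f_t + (1/2) f_xx = -6*t^2/5 - 15*x^4/4 and diffusion = f_x = -3*x^5/2. Substituting x = B_t:
  d(-B_t^6/4 - 2*t^3/5) = (-15*B_t^4/4 - 6*t^2/5) dt + (-3*B_t^5/2) dB_t.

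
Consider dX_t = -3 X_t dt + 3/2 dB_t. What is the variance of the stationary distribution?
lim Var(X_t) = 3/8

The OU SDE dX = -theta X dt + sigma dB admits the integrating factor exp(theta t): d(exp(theta t) X_t) = sigma exp(theta t) dB_t. Integrating from 0 to t gives X_t = x_0 * exp(-theta t) + sigma * int_0^t exp(-theta (t-s)) dB_s for any initial x_0. The Itô integral has variance (by the Itô isometry) sigma^2 * int_0^t exp(-2 theta (t - s)) ds = sigma^2 * (1 - exp(-2 theta t)) / (2 theta), independent of x_0.
With theta = 3, sigma = 3/2:
  Var(X_t) = (3/2)^2 * (1 - exp(-2*3 t)) / (2 * 3) = 3/8 - 3*exp(-6*t)/8.
As t -> infinity, exp(-2*3 t) -> 0, so the stationary variance is sigma^2 / (2 theta) = 3/8.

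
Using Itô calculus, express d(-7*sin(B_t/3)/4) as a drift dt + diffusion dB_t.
d(-7*sin(B_t/3)/4) = (7*sin(B_t/3)/72) dt + (-7*cos(B_t/3)/12) dB_t

Itô's formula for f(B_t) gives d f(B_t) = f'(B_t) dB_t + (1/2) f''(B_t) dt. Compute derivatives of f(x) = -7*sin(x/3)/4:
  f'(x)  = -7*cos(x/3)/12
  f''(x) = 7*sin(x/3)/36
Substitute x = B_t and multiply the f'' term by 1/2:
  drift     = (1/2) * (7*sin(x/3)/36) evaluated at B_t = 7*sin(B_t/3)/72
  diffusion = (-7*cos(x/3)/12) evaluated at B_t = -7*cos(B_t/3)/12
Therefore d(-7*sin(B_t/3)/4) = (7*sin(B_t/3)/72) dt + (-7*cos(B_t/3)/12) dB_t.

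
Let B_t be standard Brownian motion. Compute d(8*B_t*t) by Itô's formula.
d(8*B_t*t) = (8*B_t) dt + (8*t) dB_t

Itô's formula for f(t, x): d f(t, B_t) = (f_t + (1/2) f_xx) dt + f_x dB_t. Compute partials of f(t, x) = 8*t*x:
  f_t(t,x)  = 8*x
  f_x(t,x)  = 8*t
  f_xx(t,x) = 0
Assemble drift = f_t + (1/2) f_xx = 8*x and diffusion = f_x = 8*t. Substituting x = B_t:
  d(8*B_t*t) = (8*B_t) dt + (8*t) dB_t.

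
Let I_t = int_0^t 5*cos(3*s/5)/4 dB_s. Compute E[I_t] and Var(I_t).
E[I_t] = 0; Var(I_t) = 25*t/32 + 125*sin(6*t/5)/192

The Itô integral of a deterministic integrand f(s) has mean 0 because each increment f(s) * (B_{s+ds} - B_s) has mean 0. By the Itô isometry:
  Var( int_0^t f(s) dB_s ) = E[ (int_0^t f(s) dB_s)^2 ] = int_0^t f(s)^2 ds.
Here f(s) = 5*cos(3*s/5)/4, so f(s)^2 = 25*cos(3*s/5)^2/16. Integrate:
  int_0^t (25*cos(3*s/5)^2/16) ds = 25*t/32 + 125*sin(6*t/5)/192.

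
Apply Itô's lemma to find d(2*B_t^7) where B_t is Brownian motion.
d(2*B_t^7) = (42*B_t^5) dt + (14*B_t^6) dB_t

Itô's formula for f(B_t) gives d f(B_t) = f'(B_t) dB_t + (1/2) f''(B_t) dt. Compute derivatives of f(x) = 2*x^7:
  f'(x)  = 14*x^6
  f''(x) = 84*x^5
Substitute x = B_t and multiply the f'' term by 1/2:
  drift     = (1/2) * (84*x^5) evaluated at B_t = 42*B_t^5
  diffusion = (14*x^6) evaluated at B_t = 14*B_t^6
Therefore d(2*B_t^7) = (42*B_t^5) dt + (14*B_t^6) dB_t.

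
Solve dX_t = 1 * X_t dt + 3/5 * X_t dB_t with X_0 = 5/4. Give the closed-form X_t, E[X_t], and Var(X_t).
X_t = 5/4 * exp((41/50) t + (3/5) B_t); E[X_t] = 5*exp(t)/4; Var(X_t) = 25*(exp(9*t/25) - 1)*exp(2*t)/16

For GBM dX = mu X dt + sigma X dB with X_0 = x_0, apply Itô to Y = log X: dY = (mu - sigma^2/2) dt + sigma dB, so Y_t = log(x_0) + (mu - sigma^2/2) t + sigma B_t and hence X_t = x_0 * exp((mu - sigma^2/2) t + sigma B_t).
With mu = 1, sigma = 3/5, x_0 = 5/4, this gives:
  X_t = 5/4 * exp((41/50) * t + (3/5) * B_t).
Since sigma*B_t ~ Normal(0, sigma^2 t), E[exp(sigma*B_t)] = exp(sigma^2 t / 2); so E[X_t] = x_0 * exp((mu - sigma^2/2) t) * exp(sigma^2 t / 2) = x_0 * exp(mu t) = 5*exp(t)/4.
Var(X_t) = E[X_t^2] - (E[X_t])^2 = x_0^2 * exp(2 mu t) * (exp(sigma^2 t) - 1) = 25*(exp(9*t/25) - 1)*exp(2*t)/16.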